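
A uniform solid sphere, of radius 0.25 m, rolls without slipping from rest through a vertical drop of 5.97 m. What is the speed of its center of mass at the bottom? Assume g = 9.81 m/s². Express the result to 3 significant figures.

v ≈ 9.15 m/s

With I = (2/5)MR², the ratio k = I/(MR²) is 0.4.
The rolling condition ω = v/R makes the rotational term ½I(v/R)² = ½kMv², so KE_total = ½(1+k)Mv² = (7/10)Mv².
Energy conservation: Mgh = (7/10)Mv², so v = √(2gh/(1+k)) = √(2 × 9.81 × 5.97 / 1.4) ≈ 9.15 m/s.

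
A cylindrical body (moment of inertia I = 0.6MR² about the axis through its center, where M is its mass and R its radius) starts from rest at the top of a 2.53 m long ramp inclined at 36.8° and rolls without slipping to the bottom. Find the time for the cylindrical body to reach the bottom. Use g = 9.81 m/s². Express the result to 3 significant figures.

The moment of inertia is 0.6MR², giving k ≡ I/(MR²) = 0.6.
Translational: Mg sinθ − f = Ma. Rotational about the CM: fR = Iα = kMRa, so f = kMa.
Hence a = g sinθ/(1+k) = 9.81×sin36.8°/1.6 = 3.673 m/s².
Starting from rest, L = ½at², so t = √(2L/a) = √(2×2.53/3.673) ≈ 1.17 s.

t ≈ 1.17 s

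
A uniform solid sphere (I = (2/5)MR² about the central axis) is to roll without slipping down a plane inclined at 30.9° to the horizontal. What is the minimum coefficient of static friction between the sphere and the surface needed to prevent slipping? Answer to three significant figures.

Here I = (2/5)MR², so the shape factor k = I/(MR²) = 0.4.
Along the incline Mg sinθ − f = Ma, and torque about the center fR = Iα = kMR²(a/R) gives f = kMa.
These give a = g sinθ/(1+k) and the required friction f = kMg sinθ/(1+k).
With N = Mg cosθ, the no-slip condition f ≤ μN gives μ_min = f/N = k tanθ/(1+k).
μ_min = 0.4 × tan30.9° / 1.4 ≈ 0.171.

μ_min ≈ 0.171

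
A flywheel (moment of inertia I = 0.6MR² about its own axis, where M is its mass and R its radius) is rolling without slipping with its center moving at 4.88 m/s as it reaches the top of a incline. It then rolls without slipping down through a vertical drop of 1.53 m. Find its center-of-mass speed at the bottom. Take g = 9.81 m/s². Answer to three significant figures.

With I = 0.6MR², the ratio k = I/(MR²) is 0.6.
Pure rolling means v = ωR; then KE = ½Mv² + ½I(v/R)² = ½(1+k)Mv² = (4/5)Mv².
Conserving energy between top and bottom: (4/5)Mv² = (4/5)Mv₀² + Mgh, hence v² = v₀² + 2gh/(1+k).
v = √(4.88² + 2×9.81×1.53/1.6) = √42.58 ≈ 6.53 m/s.

v ≈ 6.53 m/s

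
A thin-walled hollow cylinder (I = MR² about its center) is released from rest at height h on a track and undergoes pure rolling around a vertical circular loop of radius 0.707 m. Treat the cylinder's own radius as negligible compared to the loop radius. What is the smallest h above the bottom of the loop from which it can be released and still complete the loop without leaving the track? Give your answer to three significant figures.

h_min ≈ 2.12 m

With I = MR², the ratio k = I/(MR²) is 1.
At the top of the loop, the minimum-contact condition is Mg = Mv_top²/r, so v_top² = gr.
With ω = v/R, the kinetic energy at speed v is ½(1+k)Mv² = Mv².
Energy conservation from release (height h) to the top (height 2r): Mgh = Mg(2r) + M·gr.
Thus h_min = 2r + (1+k)r/2 = r(2 + 2/2) = 0.707 × 3 ≈ 2.12 m.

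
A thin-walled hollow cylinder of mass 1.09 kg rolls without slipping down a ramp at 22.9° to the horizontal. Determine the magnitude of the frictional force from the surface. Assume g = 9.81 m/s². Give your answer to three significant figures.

f ≈ 2.08 N

Here I = MR², so the shape factor k = I/(MR²) = 1.
Along the incline Mg sinθ − f = Ma, and torque about the center fR = Iα = kMR²(a/R) gives f = kMa.
Combining, a = g sinθ/(1+k) and f = kMa = kMg sinθ/(1+k).
f = 1 × 1.09 × 9.81 × sin22.9° / 2 ≈ 2.08 N.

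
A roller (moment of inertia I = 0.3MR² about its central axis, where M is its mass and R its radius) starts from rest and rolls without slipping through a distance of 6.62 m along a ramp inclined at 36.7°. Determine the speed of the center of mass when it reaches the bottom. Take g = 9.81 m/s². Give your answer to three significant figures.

v ≈ 7.73 m/s

The moment of inertia is 0.3MR², giving k ≡ I/(MR²) = 0.3.
Pure rolling means v = ωR; then KE = ½Mv² + ½I(v/R)² = ½(1+k)Mv² = (13/20)Mv².
The vertical drop is h = L sinθ = 6.62 × sin36.7° = 3.956 m.
Setting Mgh = (13/20)Mv² gives v = √(2gh/(1+k)) = √(2·9.81·3.956/1.3) ≈ 7.73 m/s.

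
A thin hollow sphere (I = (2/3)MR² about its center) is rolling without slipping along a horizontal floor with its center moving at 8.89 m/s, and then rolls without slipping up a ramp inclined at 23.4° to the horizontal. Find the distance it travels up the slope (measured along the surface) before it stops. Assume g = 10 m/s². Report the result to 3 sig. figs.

d ≈ 16.6 m

Here I = (2/3)MR², so the shape factor k = I/(MR²) = 2/3.
Pure rolling means v = ωR; then KE = ½Mv² + ½I(v/R)² = ½(1+k)Mv² = (5/6)Mv².
Setting this equal to Mgh gives the vertical rise h = (1+k)v₀²/(2g) = 1.667×8.89²/(2×10) = 6.586 m.
Along the incline, d = h/sinθ = 6.586/sin23.4° ≈ 16.6 m.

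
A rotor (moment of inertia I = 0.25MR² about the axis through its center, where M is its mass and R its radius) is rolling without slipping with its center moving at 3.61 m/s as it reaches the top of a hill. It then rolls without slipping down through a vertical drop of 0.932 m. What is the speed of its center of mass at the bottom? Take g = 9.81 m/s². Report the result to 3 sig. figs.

Here I = 0.25MR², so the shape factor k = I/(MR²) = 0.25.
The rolling condition ω = v/R makes the rotational term ½I(v/R)² = ½kMv², so KE_total = ½(1+k)Mv² = (5/8)Mv².
Conserving energy between top and bottom: (5/8)Mv² = (5/8)Mv₀² + Mgh, hence v² = v₀² + 2gh/(1+k).
v = √(3.61² + 2×9.81×0.932/1.25) = √27.66 ≈ 5.26 m/s.

v ≈ 5.26 m/s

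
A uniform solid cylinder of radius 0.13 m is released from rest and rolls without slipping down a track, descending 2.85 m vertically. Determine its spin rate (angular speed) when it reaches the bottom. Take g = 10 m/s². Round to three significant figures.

For this body I = (1/2)MR², i.e. k = I/(MR²) = 0.5.
Pure rolling means v = ωR; then KE = ½Mv² + ½I(v/R)² = ½(1+k)Mv² = (3/4)Mv².
Energy conservation Mgh = ½(1+k)Mv² gives v = √(2gh/(1+k)) = √(2 × 10 × 2.85 / 1.5) = 6.164 m/s.
Then ω = v/R = 6.164 / 0.13 ≈ 47.4 rad/s.

ω ≈ 47.4 rad/s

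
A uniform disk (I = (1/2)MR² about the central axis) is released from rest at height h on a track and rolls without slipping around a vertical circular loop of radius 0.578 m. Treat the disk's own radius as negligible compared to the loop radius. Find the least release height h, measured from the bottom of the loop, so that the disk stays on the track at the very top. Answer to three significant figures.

Here I = (1/2)MR², so the shape factor k = I/(MR²) = 0.5.
At the top of the loop, the minimum-contact condition is Mg = Mv_top²/r, so v_top² = gr.
With ω = v/R, the kinetic energy at speed v is ½(1+k)Mv² = (3/4)Mv².
Energy conservation from release (height h) to the top (height 2r): Mgh = Mg(2r) + (3/4)M·gr.
Thus h_min = 2r + (1+k)r/2 = r(2 + 1.5/2) = 0.578 × 2.75 ≈ 1.59 m.

h_min ≈ 1.59 m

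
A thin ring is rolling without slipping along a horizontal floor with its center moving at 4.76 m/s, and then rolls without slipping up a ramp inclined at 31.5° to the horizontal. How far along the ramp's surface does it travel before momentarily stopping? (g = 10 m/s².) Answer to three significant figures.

With I = MR², the ratio k = I/(MR²) is 1.
Since it rolls without slipping, ω = v/R and KE = ½Mv² + ½Iω² = ½(1+k)Mv² = Mv².
Setting this equal to Mgh gives the vertical rise h = (1+k)v₀²/(2g) = 2×4.76²/(2×10) = 2.266 m.
Along the incline, d = h/sinθ = 2.266/sin31.5° ≈ 4.34 m.

d ≈ 4.34 m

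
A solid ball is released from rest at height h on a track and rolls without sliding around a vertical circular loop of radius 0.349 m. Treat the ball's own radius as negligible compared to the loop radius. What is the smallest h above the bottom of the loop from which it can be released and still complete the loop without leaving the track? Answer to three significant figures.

h_min ≈ 0.942 m

The moment of inertia is (2/5)MR², giving k ≡ I/(MR²) = 0.4.
At the top, contact is just lost when gravity alone supplies the centripetal force: Mg = Mv_top²/r, i.e. v_top² = gr.
With ω = v/R, the kinetic energy at speed v is ½(1+k)Mv² = (7/10)Mv².
Energy conservation from release (height h) to the top (height 2r): Mgh = Mg(2r) + (7/10)M·gr.
Thus h_min = 2r + (1+k)r/2 = r(2 + 1.4/2) = 0.349 × 2.7 ≈ 0.942 m.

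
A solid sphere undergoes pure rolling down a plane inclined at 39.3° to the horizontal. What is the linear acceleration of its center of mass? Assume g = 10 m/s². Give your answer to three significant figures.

a ≈ 4.52 m/s²

Here I = (2/5)MR², so the shape factor k = I/(MR²) = 0.4.
Along the incline Mg sinθ − f = Ma, and torque about the center fR = Iα = kMR²(a/R) gives f = kMa.
Eliminating f: Mg sinθ = (1+k)Ma, so a = g sinθ/(1+k) = 10 × sin39.3° / 1.4 ≈ 4.52 m/s².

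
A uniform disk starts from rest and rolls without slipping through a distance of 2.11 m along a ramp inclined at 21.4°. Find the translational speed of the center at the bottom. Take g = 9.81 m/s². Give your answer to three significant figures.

v ≈ 3.17 m/s

Here I = (1/2)MR², so the shape factor k = I/(MR²) = 0.5.
Rolling without slipping gives ω = v/R, so the total kinetic energy is ½Mv² + ½Iω² = ½(1+k)Mv² = (3/4)Mv².
The vertical drop is h = L sinθ = 2.11 × sin21.4° = 0.7699 m.
Energy conservation: Mgh = (3/4)Mv², so v = √(2gh/(1+k)) = √(2 × 9.81 × 0.7699 / 1.5) ≈ 3.17 m/s.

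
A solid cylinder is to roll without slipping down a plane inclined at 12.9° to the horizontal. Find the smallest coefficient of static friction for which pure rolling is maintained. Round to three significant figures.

The moment of inertia is (1/2)MR², giving k ≡ I/(MR²) = 0.5.
Along the incline Mg sinθ − f = Ma, and torque about the center fR = Iα = kMR²(a/R) gives f = kMa.
These give a = g sinθ/(1+k) and the required friction f = kMg sinθ/(1+k).
With N = Mg cosθ, the no-slip condition f ≤ μN gives μ_min = f/N = k tanθ/(1+k).
μ_min = 0.5 × tan12.9° / 1.5 ≈ 0.0763.

μ_min ≈ 0.0763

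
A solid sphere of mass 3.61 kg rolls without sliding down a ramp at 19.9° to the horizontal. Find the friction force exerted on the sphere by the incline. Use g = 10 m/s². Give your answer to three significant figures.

The moment of inertia is (2/5)MR², giving k ≡ I/(MR²) = 0.4.
Newton's second law down the slope: Mg sinθ − f = Ma. The torque equation fR = Iα (with α = a/R) gives f = kMa.
Combining, a = g sinθ/(1+k) and f = kMa = kMg sinθ/(1+k).
f = 0.4 × 3.61 × 10 × sin19.9° / 1.4 ≈ 3.51 N.

f ≈ 3.51 N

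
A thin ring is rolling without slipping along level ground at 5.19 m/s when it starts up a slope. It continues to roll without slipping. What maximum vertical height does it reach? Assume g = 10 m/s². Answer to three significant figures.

h ≈ 2.69 m

The moment of inertia is MR², giving k ≡ I/(MR²) = 1.
Since it rolls without slipping, ω = v/R and KE = ½Mv² + ½Iω² = ½(1+k)Mv² = Mv².
At the top the kinetic energy is zero, so Mv₀² = Mgh.
Thus h = (1+k)v₀²/(2g) = 2 × 5.19² / (2 × 10) ≈ 2.69 m.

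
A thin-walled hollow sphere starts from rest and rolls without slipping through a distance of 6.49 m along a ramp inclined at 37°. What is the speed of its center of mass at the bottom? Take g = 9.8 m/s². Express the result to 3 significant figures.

v ≈ 6.78 m/s

With I = (2/3)MR², the ratio k = I/(MR²) is 2/3.
Since it rolls without slipping, ω = v/R and KE = ½Mv² + ½Iω² = ½(1+k)Mv² = (5/6)Mv².
The vertical drop is h = L sinθ = 6.49 × sin37° = 3.906 m.
Energy conservation: Mgh = (5/6)Mv², so v = √(2gh/(1+k)) = √(2 × 9.8 × 3.906 / 1.667) ≈ 6.78 m/s.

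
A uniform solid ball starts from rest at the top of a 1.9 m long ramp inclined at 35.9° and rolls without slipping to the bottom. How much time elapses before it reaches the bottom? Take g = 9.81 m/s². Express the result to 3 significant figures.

t ≈ 0.962 s

With I = (2/5)MR², the ratio k = I/(MR²) is 0.4.
Along the incline Mg sinθ − f = Ma, and torque about the center fR = Iα = kMR²(a/R) gives f = kMa.
Hence a = g sinθ/(1+k) = 9.81×sin35.9°/1.4 = 4.109 m/s².
With constant a from rest, t = √(2L/a) = √(2·1.9/4.109) ≈ 0.962 s.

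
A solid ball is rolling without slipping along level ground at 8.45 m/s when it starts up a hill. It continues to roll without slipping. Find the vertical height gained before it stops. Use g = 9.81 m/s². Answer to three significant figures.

h ≈ 5.09 m

For this body I = (2/5)MR², i.e. k = I/(MR²) = 0.4.
The rolling condition ω = v/R makes the rotational term ½I(v/R)² = ½kMv², so KE_total = ½(1+k)Mv² = (7/10)Mv².
All of this converts to potential energy at the highest point: (7/10)Mv₀² = Mgh.
Thus h = (1+k)v₀²/(2g) = 1.4 × 8.45² / (2 × 9.81) ≈ 5.09 m.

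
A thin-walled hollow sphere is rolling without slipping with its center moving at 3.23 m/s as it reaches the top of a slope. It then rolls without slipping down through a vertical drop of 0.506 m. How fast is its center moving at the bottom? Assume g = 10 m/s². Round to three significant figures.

v ≈ 4.06 m/s

With I = (2/3)MR², the ratio k = I/(MR²) is 2/3.
Since it rolls without slipping, ω = v/R and KE = ½Mv² + ½Iω² = ½(1+k)Mv² = (5/6)Mv².
Conserving energy between top and bottom: (5/6)Mv² = (5/6)Mv₀² + Mgh, hence v² = v₀² + 2gh/(1+k).
v = √(3.23² + 2×10×0.506/1.667) = √16.5 ≈ 4.06 m/s.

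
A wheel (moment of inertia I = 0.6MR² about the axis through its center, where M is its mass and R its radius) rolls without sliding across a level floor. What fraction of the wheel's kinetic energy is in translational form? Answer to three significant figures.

fraction ≈ 0.625

For this body I = 0.6MR², i.e. k = I/(MR²) = 0.6.
Since ω = v/R, the translational part is ½Mv² and the rotational part is ½I(v/R)² = ½kMv²; the total is ½(1+k)Mv².
The translational fraction is therefore 1/(1+k) = 1/1.6 ≈ 0.625.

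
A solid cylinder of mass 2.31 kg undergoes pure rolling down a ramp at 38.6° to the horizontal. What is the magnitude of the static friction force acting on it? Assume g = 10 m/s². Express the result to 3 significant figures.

f ≈ 4.80 N

With I = (1/2)MR², the ratio k = I/(MR²) is 0.5.
Newton's second law down the slope: Mg sinθ − f = Ma. The torque equation fR = Iα (with α = a/R) gives f = kMa.
Combining, a = g sinθ/(1+k) and f = kMa = kMg sinθ/(1+k).
f = 0.5 × 2.31 × 10 × sin38.6° / 1.5 ≈ 4.80 N.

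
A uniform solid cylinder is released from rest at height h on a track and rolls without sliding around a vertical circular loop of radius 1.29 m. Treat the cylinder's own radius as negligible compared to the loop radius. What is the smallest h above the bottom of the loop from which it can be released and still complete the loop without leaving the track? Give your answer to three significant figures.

h_min ≈ 3.55 m

With I = (1/2)MR², the ratio k = I/(MR²) is 0.5.
At the top of the loop, the minimum-contact condition is Mg = Mv_top²/r, so v_top² = gr.
With ω = v/R, the kinetic energy at speed v is ½(1+k)Mv² = (3/4)Mv².
Energy conservation from release (height h) to the top (height 2r): Mgh = Mg(2r) + (3/4)M·gr.
Thus h_min = 2r + (1+k)r/2 = r(2 + 1.5/2) = 1.29 × 2.75 ≈ 3.55 m.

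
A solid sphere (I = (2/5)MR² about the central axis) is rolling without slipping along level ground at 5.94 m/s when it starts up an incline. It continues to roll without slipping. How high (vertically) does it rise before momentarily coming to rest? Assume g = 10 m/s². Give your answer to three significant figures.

h ≈ 2.47 m

For this body I = (2/5)MR², i.e. k = I/(MR²) = 0.4.
Rolling without slipping gives ω = v/R, so the total kinetic energy is ½Mv² + ½Iω² = ½(1+k)Mv² = (7/10)Mv².
At the top the kinetic energy is zero, so (7/10)Mv₀² = Mgh.
Thus h = (1+k)v₀²/(2g) = 1.4 × 5.94² / (2 × 10) ≈ 2.47 m.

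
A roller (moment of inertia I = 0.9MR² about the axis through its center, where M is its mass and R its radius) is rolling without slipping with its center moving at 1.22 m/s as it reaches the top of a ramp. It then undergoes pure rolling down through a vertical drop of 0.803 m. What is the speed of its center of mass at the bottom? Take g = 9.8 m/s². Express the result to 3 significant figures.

v ≈ 3.13 m/s

For this body I = 0.9MR², i.e. k = I/(MR²) = 0.9.
The rolling condition ω = v/R makes the rotational term ½I(v/R)² = ½kMv², so KE_total = ½(1+k)Mv² = (19/20)Mv².
Conserving energy between top and bottom: (19/20)Mv² = (19/20)Mv₀² + Mgh, hence v² = v₀² + 2gh/(1+k).
v = √(1.22² + 2×9.8×0.803/1.9) = √9.772 ≈ 3.13 m/s.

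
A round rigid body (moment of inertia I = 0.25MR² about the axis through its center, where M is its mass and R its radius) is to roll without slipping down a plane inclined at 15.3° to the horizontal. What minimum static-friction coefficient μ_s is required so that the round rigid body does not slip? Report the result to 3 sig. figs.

Here I = 0.25MR², so the shape factor k = I/(MR²) = 0.25.
Translational: Mg sinθ − f = Ma. Rotational about the CM: fR = Iα = kMRa, so f = kMa.
These give a = g sinθ/(1+k) and the required friction f = kMg sinθ/(1+k).
With N = Mg cosθ, the no-slip condition f ≤ μN gives μ_min = f/N = k tanθ/(1+k).
μ_min = 0.25 × tan15.3° / 1.25 ≈ 0.0547.

μ_min ≈ 0.0547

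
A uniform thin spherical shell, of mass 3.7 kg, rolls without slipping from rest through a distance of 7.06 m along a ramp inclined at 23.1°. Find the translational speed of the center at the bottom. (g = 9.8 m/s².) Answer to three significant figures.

Here I = (2/3)MR², so the shape factor k = I/(MR²) = 2/3.
Rolling without slipping gives ω = v/R, so the total kinetic energy is ½Mv² + ½Iω² = ½(1+k)Mv² = (5/6)Mv².
The vertical drop is h = L sinθ = 7.06 × sin23.1° = 2.77 m.
Setting Mgh = (5/6)Mv² gives v = √(2gh/(1+k)) = √(2·9.8·2.77/1.667) ≈ 5.71 m/s.

v ≈ 5.71 m/s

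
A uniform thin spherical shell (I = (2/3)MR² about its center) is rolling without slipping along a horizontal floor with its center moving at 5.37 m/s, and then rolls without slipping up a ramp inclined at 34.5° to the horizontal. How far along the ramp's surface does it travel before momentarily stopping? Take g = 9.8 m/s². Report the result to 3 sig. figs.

With I = (2/3)MR², the ratio k = I/(MR²) is 2/3.
Since it rolls without slipping, ω = v/R and KE = ½Mv² + ½Iω² = ½(1+k)Mv² = (5/6)Mv².
Setting this equal to Mgh gives the vertical rise h = (1+k)v₀²/(2g) = 1.667×5.37²/(2×9.8) = 2.452 m.
The distance along the slope is d = h/sinθ = 2.452/sin34.5° ≈ 4.33 m.

d ≈ 4.33 m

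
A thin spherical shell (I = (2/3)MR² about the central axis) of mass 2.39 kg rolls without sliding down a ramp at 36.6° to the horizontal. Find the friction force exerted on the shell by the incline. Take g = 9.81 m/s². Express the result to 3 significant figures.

The moment of inertia is (2/3)MR², giving k ≡ I/(MR²) = 2/3.
Newton's second law down the slope: Mg sinθ − f = Ma. The torque equation fR = Iα (with α = a/R) gives f = kMa.
Combining, a = g sinθ/(1+k) and f = kMa = kMg sinθ/(1+k).
f = (2/3) × 2.39 × 9.81 × sin36.6° / 1.667 ≈ 5.59 N.

f ≈ 5.59 N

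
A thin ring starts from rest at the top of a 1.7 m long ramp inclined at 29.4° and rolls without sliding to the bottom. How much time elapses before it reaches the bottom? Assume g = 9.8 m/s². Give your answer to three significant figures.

t ≈ 1.19 s

With I = MR², the ratio k = I/(MR²) is 1.
Along the incline Mg sinθ − f = Ma, and torque about the center fR = Iα = kMR²(a/R) gives f = kMa.
Hence a = g sinθ/(1+k) = 9.8×sin29.4°/2 = 2.405 m/s².
Starting from rest, L = ½at², so t = √(2L/a) = √(2×1.7/2.405) ≈ 1.19 s.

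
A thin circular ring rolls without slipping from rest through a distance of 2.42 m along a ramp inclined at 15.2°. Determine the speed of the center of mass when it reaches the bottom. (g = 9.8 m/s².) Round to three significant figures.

v ≈ 2.49 m/s

The moment of inertia is MR², giving k ≡ I/(MR²) = 1.
The rolling condition ω = v/R makes the rotational term ½I(v/R)² = ½kMv², so KE_total = ½(1+k)Mv² = Mv².
The vertical drop is h = L sinθ = 2.42 × sin15.2° = 0.6345 m.
Energy conservation: Mgh = Mv², so v = √(2gh/(1+k)) = √(2 × 9.8 × 0.6345 / 2) ≈ 2.49 m/s.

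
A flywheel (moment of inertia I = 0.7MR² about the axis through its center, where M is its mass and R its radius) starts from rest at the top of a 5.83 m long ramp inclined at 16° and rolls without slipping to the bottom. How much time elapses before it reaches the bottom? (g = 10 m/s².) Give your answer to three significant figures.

t ≈ 2.68 s

With I = 0.7MR², the ratio k = I/(MR²) is 0.7.
Translational: Mg sinθ − f = Ma. Rotational about the CM: fR = Iα = kMRa, so f = kMa.
Hence a = g sinθ/(1+k) = 10×sin16°/1.7 = 1.621 m/s².
With constant a from rest, t = √(2L/a) = √(2·5.83/1.621) ≈ 2.68 s.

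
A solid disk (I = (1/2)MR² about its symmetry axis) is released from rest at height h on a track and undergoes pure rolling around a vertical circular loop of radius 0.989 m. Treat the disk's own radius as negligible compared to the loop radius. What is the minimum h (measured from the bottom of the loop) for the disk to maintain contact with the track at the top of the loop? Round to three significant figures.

h_min ≈ 2.72 m

Here I = (1/2)MR², so the shape factor k = I/(MR²) = 0.5.
At the top, contact is just lost when gravity alone supplies the centripetal force: Mg = Mv_top²/r, i.e. v_top² = gr.
With ω = v/R, the kinetic energy at speed v is ½(1+k)Mv² = (3/4)Mv².
Energy conservation from release (height h) to the top (height 2r): Mgh = Mg(2r) + (3/4)M·gr.
Thus h_min = 2r + (1+k)r/2 = r(2 + 1.5/2) = 0.989 × 2.75 ≈ 2.72 m.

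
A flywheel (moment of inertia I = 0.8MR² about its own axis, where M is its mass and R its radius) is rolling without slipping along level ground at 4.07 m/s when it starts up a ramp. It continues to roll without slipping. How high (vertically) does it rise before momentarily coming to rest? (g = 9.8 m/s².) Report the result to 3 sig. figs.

Here I = 0.8MR², so the shape factor k = I/(MR²) = 0.8.
Rolling without slipping gives ω = v/R, so the total kinetic energy is ½Mv² + ½Iω² = ½(1+k)Mv² = (9/10)Mv².
At the top the kinetic energy is zero, so (9/10)Mv₀² = Mgh.
Thus h = (1+k)v₀²/(2g) = 1.8 × 4.07² / (2 × 9.8) ≈ 1.52 m.

h ≈ 1.52 m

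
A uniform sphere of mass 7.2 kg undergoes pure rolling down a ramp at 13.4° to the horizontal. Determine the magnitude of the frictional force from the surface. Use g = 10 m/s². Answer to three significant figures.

f ≈ 4.77 N

With I = (2/5)MR², the ratio k = I/(MR²) is 0.4.
Newton's second law down the slope: Mg sinθ − f = Ma. The torque equation fR = Iα (with α = a/R) gives f = kMa.
Combining, a = g sinθ/(1+k) and f = kMa = kMg sinθ/(1+k).
f = 0.4 × 7.2 × 10 × sin13.4° / 1.4 ≈ 4.77 N.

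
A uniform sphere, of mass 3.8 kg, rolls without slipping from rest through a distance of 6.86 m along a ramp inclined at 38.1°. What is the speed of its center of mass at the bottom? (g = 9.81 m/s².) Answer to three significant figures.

For this body I = (2/5)MR², i.e. k = I/(MR²) = 0.4.
Since it rolls without slipping, ω = v/R and KE = ½Mv² + ½Iω² = ½(1+k)Mv² = (7/10)Mv².
The vertical drop is h = L sinθ = 6.86 × sin38.1° = 4.233 m.
Setting Mgh = (7/10)Mv² gives v = √(2gh/(1+k)) = √(2·9.81·4.233/1.4) ≈ 7.70 m/s.

v ≈ 7.70 m/s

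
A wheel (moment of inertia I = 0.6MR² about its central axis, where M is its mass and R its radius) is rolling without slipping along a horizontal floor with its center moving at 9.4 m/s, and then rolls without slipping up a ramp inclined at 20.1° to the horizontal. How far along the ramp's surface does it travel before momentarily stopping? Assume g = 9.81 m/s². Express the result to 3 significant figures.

Here I = 0.6MR², so the shape factor k = I/(MR²) = 0.6.
Since it rolls without slipping, ω = v/R and KE = ½Mv² + ½Iω² = ½(1+k)Mv² = (4/5)Mv².
Setting this equal to Mgh gives the vertical rise h = (1+k)v₀²/(2g) = 1.6×9.4²/(2×9.81) = 7.206 m.
The distance along the slope is d = h/sinθ = 7.206/sin20.1° ≈ 21.0 m.

d ≈ 21.0 m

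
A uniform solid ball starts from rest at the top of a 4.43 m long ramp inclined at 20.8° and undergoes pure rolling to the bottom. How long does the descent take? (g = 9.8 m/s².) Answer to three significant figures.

For this body I = (2/5)MR², i.e. k = I/(MR²) = 0.4.
Newton's second law down the slope: Mg sinθ − f = Ma. The torque equation fR = Iα (with α = a/R) gives f = kMa.
Hence a = g sinθ/(1+k) = 9.8×sin20.8°/1.4 = 2.486 m/s².
Starting from rest, L = ½at², so t = √(2L/a) = √(2×4.43/2.486) ≈ 1.89 s.

t ≈ 1.89 s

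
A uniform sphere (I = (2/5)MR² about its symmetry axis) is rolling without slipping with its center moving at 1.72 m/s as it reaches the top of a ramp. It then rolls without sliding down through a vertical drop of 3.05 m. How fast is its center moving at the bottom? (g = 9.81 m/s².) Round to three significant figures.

With I = (2/5)MR², the ratio k = I/(MR²) is 0.4.
Since it rolls without slipping, ω = v/R and KE = ½Mv² + ½Iω² = ½(1+k)Mv² = (7/10)Mv².
Energy conservation: (7/10)Mv₀² + Mgh = (7/10)Mv², so v² = v₀² + 2gh/(1+k).
v = √(1.72² + 2×9.81×3.05/1.4) = √45.7 ≈ 6.76 m/s.

v ≈ 6.76 m/s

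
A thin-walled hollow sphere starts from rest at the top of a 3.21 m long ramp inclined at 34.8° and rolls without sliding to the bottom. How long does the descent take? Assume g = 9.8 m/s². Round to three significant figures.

t ≈ 1.38 s

With I = (2/3)MR², the ratio k = I/(MR²) is 2/3.
Translational: Mg sinθ − f = Ma. Rotational about the CM: fR = Iα = kMRa, so f = kMa.
Hence a = g sinθ/(1+k) = 9.8×sin34.8°/1.667 = 3.356 m/s².
With constant a from rest, t = √(2L/a) = √(2·3.21/3.356) ≈ 1.38 s.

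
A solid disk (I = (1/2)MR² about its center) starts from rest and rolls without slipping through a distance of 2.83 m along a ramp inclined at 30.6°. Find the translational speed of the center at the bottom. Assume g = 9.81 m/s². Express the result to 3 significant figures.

v ≈ 4.34 m/s

With I = (1/2)MR², the ratio k = I/(MR²) is 0.5.
Pure rolling means v = ωR; then KE = ½Mv² + ½I(v/R)² = ½(1+k)Mv² = (3/4)Mv².
The vertical drop is h = L sinθ = 2.83 × sin30.6° = 1.441 m.
Setting Mgh = (3/4)Mv² gives v = √(2gh/(1+k)) = √(2·9.81·1.441/1.5) ≈ 4.34 m/s.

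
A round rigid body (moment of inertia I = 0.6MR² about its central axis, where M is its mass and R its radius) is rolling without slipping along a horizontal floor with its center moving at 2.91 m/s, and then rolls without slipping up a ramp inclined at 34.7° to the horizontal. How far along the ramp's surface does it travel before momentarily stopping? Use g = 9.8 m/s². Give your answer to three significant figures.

For this body I = 0.6MR², i.e. k = I/(MR²) = 0.6.
Since it rolls without slipping, ω = v/R and KE = ½Mv² + ½Iω² = ½(1+k)Mv² = (4/5)Mv².
Setting this equal to Mgh gives the vertical rise h = (1+k)v₀²/(2g) = 1.6×2.91²/(2×9.8) = 0.6913 m.
Along the incline, d = h/sinθ = 0.6913/sin34.7° ≈ 1.21 m.

d ≈ 1.21 m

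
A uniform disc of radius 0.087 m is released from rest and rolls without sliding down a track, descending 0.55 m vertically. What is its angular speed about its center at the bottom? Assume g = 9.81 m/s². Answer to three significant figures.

ω ≈ 30.8 rad/s

Here I = (1/2)MR², so the shape factor k = I/(MR²) = 0.5.
Pure rolling means v = ωR; then KE = ½Mv² + ½I(v/R)² = ½(1+k)Mv² = (3/4)Mv².
Energy conservation Mgh = ½(1+k)Mv² gives v = √(2gh/(1+k)) = √(2 × 9.81 × 0.55 / 1.5) = 2.682 m/s.
The angular speed follows from ω = v/R = 2.682/0.087 ≈ 30.8 rad/s.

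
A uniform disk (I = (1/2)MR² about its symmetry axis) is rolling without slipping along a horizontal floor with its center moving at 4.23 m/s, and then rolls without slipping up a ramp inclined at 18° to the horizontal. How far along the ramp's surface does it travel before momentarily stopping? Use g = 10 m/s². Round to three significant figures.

d ≈ 4.34 m

For this body I = (1/2)MR², i.e. k = I/(MR²) = 0.5.
Pure rolling means v = ωR; then KE = ½Mv² + ½I(v/R)² = ½(1+k)Mv² = (3/4)Mv².
Setting this equal to Mgh gives the vertical rise h = (1+k)v₀²/(2g) = 1.5×4.23²/(2×10) = 1.342 m.
Along the incline, d = h/sinθ = 1.342/sin18° ≈ 4.34 m.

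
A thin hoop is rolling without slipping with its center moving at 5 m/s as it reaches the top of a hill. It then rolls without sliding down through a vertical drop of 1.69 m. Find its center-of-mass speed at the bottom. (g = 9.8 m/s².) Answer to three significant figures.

v ≈ 6.45 m/s

The moment of inertia is MR², giving k ≡ I/(MR²) = 1.
The rolling condition ω = v/R makes the rotational term ½I(v/R)² = ½kMv², so KE_total = ½(1+k)Mv² = Mv².
Conserving energy between top and bottom: Mv² = Mv₀² + Mgh, hence v² = v₀² + 2gh/(1+k).
v = √(5² + 2×9.8×1.69/2) = √41.56 ≈ 6.45 m/s.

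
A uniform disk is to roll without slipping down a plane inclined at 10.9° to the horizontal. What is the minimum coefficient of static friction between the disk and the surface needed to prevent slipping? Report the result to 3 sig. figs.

For this body I = (1/2)MR², i.e. k = I/(MR²) = 0.5.
Along the incline Mg sinθ − f = Ma, and torque about the center fR = Iα = kMR²(a/R) gives f = kMa.
These give a = g sinθ/(1+k) and the required friction f = kMg sinθ/(1+k).
The normal force is N = Mg cosθ, so μ_min = f/N = k tanθ/(1+k).
μ_min = 0.5 × tan10.9° / 1.5 ≈ 0.0642.

μ_min ≈ 0.0642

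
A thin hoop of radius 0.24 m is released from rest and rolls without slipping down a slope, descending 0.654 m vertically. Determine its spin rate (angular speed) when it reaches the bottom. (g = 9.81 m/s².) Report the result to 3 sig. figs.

ω ≈ 10.6 rad/s

For this body I = MR², i.e. k = I/(MR²) = 1.
Rolling without slipping gives ω = v/R, so the total kinetic energy is ½Mv² + ½Iω² = ½(1+k)Mv² = Mv².
Energy conservation Mgh = ½(1+k)Mv² gives v = √(2gh/(1+k)) = √(2 × 9.81 × 0.654 / 2) = 2.533 m/s.
The angular speed follows from ω = v/R = 2.533/0.24 ≈ 10.6 rad/s.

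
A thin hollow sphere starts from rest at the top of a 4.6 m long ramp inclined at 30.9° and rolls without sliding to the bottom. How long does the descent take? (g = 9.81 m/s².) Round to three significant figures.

t ≈ 1.74 s

With I = (2/3)MR², the ratio k = I/(MR²) is 2/3.
Newton's second law down the slope: Mg sinθ − f = Ma. The torque equation fR = Iα (with α = a/R) gives f = kMa.
Hence a = g sinθ/(1+k) = 9.81×sin30.9°/1.667 = 3.023 m/s².
Starting from rest, L = ½at², so t = √(2L/a) = √(2×4.6/3.023) ≈ 1.74 s.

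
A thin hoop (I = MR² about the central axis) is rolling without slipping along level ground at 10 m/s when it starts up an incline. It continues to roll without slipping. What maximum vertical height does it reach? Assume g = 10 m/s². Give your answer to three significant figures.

With I = MR², the ratio k = I/(MR²) is 1.
Since it rolls without slipping, ω = v/R and KE = ½Mv² + ½Iω² = ½(1+k)Mv² = Mv².
All of this converts to potential energy at the highest point: Mv₀² = Mgh.
Thus h = (1+k)v₀²/(2g) = 2 × 10² / (2 × 10) ≈ 10.0 m.

h ≈ 10.0 m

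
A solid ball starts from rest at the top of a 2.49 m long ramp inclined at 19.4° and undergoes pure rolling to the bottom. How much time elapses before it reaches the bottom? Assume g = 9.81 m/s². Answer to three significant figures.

t ≈ 1.46 s

The moment of inertia is (2/5)MR², giving k ≡ I/(MR²) = 0.4.
Translational: Mg sinθ − f = Ma. Rotational about the CM: fR = Iα = kMRa, so f = kMa.
Hence a = g sinθ/(1+k) = 9.81×sin19.4°/1.4 = 2.328 m/s².
Starting from rest, L = ½at², so t = √(2L/a) = √(2×2.49/2.328) ≈ 1.46 s.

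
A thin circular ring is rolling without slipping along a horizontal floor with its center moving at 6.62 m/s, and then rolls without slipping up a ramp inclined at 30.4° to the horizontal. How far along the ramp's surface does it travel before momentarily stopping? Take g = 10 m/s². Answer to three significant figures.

d ≈ 8.66 m

The moment of inertia is MR², giving k ≡ I/(MR²) = 1.
Pure rolling means v = ωR; then KE = ½Mv² + ½I(v/R)² = ½(1+k)Mv² = Mv².
Setting this equal to Mgh gives the vertical rise h = (1+k)v₀²/(2g) = 2×6.62²/(2×10) = 4.382 m.
Along the incline, d = h/sinθ = 4.382/sin30.4° ≈ 8.66 m.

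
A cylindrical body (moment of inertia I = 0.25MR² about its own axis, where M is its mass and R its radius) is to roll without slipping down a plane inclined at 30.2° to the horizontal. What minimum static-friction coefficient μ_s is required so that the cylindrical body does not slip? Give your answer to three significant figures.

The moment of inertia is 0.25MR², giving k ≡ I/(MR²) = 0.25.
Translational: Mg sinθ − f = Ma. Rotational about the CM: fR = Iα = kMRa, so f = kMa.
These give a = g sinθ/(1+k) and the required friction f = kMg sinθ/(1+k).
The normal force is N = Mg cosθ, so μ_min = f/N = k tanθ/(1+k).
μ_min = 0.25 × tan30.2° / 1.25 ≈ 0.116.

μ_min ≈ 0.116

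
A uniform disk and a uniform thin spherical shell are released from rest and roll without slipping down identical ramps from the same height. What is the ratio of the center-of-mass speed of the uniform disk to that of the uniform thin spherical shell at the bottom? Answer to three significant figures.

Each satisfies Mgh = ½(1+k)Mv² with k = I/(MR²), so v ∝ 1/√(1+k).
For the uniform disk k = 0.5; for the uniform thin spherical shell k = 2/3.
v₁/v₂ = √((1+k₂)/(1+k₁)) = √(1.667/1.5) ≈ 1.05.

v_ratio ≈ 1.05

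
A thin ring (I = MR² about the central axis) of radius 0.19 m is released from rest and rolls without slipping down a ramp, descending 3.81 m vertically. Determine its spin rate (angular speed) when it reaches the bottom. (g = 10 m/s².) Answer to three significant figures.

ω ≈ 32.5 rad/s

Here I = MR², so the shape factor k = I/(MR²) = 1.
Pure rolling means v = ωR; then KE = ½Mv² + ½I(v/R)² = ½(1+k)Mv² = Mv².
Energy conservation Mgh = ½(1+k)Mv² gives v = √(2gh/(1+k)) = √(2 × 10 × 3.81 / 2) = 6.173 m/s.
Then ω = v/R = 6.173 / 0.19 ≈ 32.5 rad/s.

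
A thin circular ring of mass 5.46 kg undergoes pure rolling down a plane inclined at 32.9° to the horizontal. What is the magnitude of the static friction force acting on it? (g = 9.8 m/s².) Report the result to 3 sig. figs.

f ≈ 14.5 N

With I = MR², the ratio k = I/(MR²) is 1.
Along the incline Mg sinθ − f = Ma, and torque about the center fR = Iα = kMR²(a/R) gives f = kMa.
Combining, a = g sinθ/(1+k) and f = kMa = kMg sinθ/(1+k).
f = 1 × 5.46 × 9.8 × sin32.9° / 2 ≈ 14.5 N.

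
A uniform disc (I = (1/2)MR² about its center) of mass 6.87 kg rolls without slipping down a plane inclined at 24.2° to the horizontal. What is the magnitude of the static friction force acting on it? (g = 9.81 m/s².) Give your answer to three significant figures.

For this body I = (1/2)MR², i.e. k = I/(MR²) = 0.5.
Translational: Mg sinθ − f = Ma. Rotational about the CM: fR = Iα = kMRa, so f = kMa.
Combining, a = g sinθ/(1+k) and f = kMa = kMg sinθ/(1+k).
f = 0.5 × 6.87 × 9.81 × sin24.2° / 1.5 ≈ 9.21 N.

f ≈ 9.21 N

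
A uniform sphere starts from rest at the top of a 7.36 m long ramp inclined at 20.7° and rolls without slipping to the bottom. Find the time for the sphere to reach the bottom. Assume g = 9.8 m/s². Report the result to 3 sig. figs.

t ≈ 2.44 s

For this body I = (2/5)MR², i.e. k = I/(MR²) = 0.4.
Along the incline Mg sinθ − f = Ma, and torque about the center fR = Iα = kMR²(a/R) gives f = kMa.
Hence a = g sinθ/(1+k) = 9.8×sin20.7°/1.4 = 2.474 m/s².
Starting from rest, L = ½at², so t = √(2L/a) = √(2×7.36/2.474) ≈ 2.44 s.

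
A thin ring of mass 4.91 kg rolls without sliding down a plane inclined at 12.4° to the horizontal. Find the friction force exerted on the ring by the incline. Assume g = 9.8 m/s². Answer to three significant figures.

f ≈ 5.17 N

Here I = MR², so the shape factor k = I/(MR²) = 1.
Newton's second law down the slope: Mg sinθ − f = Ma. The torque equation fR = Iα (with α = a/R) gives f = kMa.
Combining, a = g sinθ/(1+k) and f = kMa = kMg sinθ/(1+k).
f = 1 × 4.91 × 9.8 × sin12.4° / 2 ≈ 5.17 N.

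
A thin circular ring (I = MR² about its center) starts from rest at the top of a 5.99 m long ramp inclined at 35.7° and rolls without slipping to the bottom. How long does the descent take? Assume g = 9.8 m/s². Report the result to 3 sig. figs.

With I = MR², the ratio k = I/(MR²) is 1.
Along the incline Mg sinθ − f = Ma, and torque about the center fR = Iα = kMR²(a/R) gives f = kMa.
Hence a = g sinθ/(1+k) = 9.8×sin35.7°/2 = 2.859 m/s².
Starting from rest, L = ½at², so t = √(2L/a) = √(2×5.99/2.859) ≈ 2.05 s.

t ≈ 2.05 s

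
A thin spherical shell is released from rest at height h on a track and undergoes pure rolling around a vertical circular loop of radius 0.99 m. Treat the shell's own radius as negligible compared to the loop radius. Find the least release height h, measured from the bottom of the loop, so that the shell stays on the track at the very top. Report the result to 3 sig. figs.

h_min ≈ 2.81 m

Here I = (2/3)MR², so the shape factor k = I/(MR²) = 2/3.
At the top of the loop, the minimum-contact condition is Mg = Mv_top²/r, so v_top² = gr.
With ω = v/R, the kinetic energy at speed v is ½(1+k)Mv² = (5/6)Mv².
Energy conservation from release (height h) to the top (height 2r): Mgh = Mg(2r) + (5/6)M·gr.
Thus h_min = 2r + (1+k)r/2 = r(2 + 1.667/2) = 0.99 × 2.833 ≈ 2.81 m.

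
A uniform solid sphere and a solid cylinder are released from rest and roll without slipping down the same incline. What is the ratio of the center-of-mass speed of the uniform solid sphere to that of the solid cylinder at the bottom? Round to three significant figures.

Each satisfies Mgh = ½(1+k)Mv² with k = I/(MR²), so v ∝ 1/√(1+k).
For the uniform solid sphere k = 0.4; for the solid cylinder k = 0.5.
v₁/v₂ = √((1+k₂)/(1+k₁)) = √(1.5/1.4) ≈ 1.04.

v_ratio ≈ 1.04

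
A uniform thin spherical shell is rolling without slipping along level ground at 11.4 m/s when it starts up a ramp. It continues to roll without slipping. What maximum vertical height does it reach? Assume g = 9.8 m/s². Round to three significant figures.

The moment of inertia is (2/3)MR², giving k ≡ I/(MR²) = 2/3.
The rolling condition ω = v/R makes the rotational term ½I(v/R)² = ½kMv², so KE_total = ½(1+k)Mv² = (5/6)Mv².
At the top the kinetic energy is zero, so (5/6)Mv₀² = Mgh.
Thus h = (1+k)v₀²/(2g) = 1.667 × 11.4² / (2 × 9.8) ≈ 11.1 m.

h ≈ 11.1 m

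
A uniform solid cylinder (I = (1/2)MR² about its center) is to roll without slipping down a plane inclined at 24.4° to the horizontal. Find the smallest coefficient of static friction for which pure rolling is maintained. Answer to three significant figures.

The moment of inertia is (1/2)MR², giving k ≡ I/(MR²) = 0.5.
Translational: Mg sinθ − f = Ma. Rotational about the CM: fR = Iα = kMRa, so f = kMa.
These give a = g sinθ/(1+k) and the required friction f = kMg sinθ/(1+k).
With N = Mg cosθ, the no-slip condition f ≤ μN gives μ_min = f/N = k tanθ/(1+k).
μ_min = 0.5 × tan24.4° / 1.5 ≈ 0.151.

μ_min ≈ 0.151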